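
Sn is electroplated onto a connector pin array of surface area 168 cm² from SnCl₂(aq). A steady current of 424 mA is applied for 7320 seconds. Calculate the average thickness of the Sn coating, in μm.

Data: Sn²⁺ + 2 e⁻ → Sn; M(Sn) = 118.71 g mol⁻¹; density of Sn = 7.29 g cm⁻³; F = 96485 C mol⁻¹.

Q = I·t = 0.4240 × 7320.0 = 3104 C; n(e⁻) = 0.03217 mol.
n(Sn) = n(e⁻)/2 = 0.01608 mol, so m = 0.01608 × 118.71 = 1.909 g.
Volume = m/ρ = 1.909 / 7.29 = 0.2619 cm³.
Thickness = V/A = 0.2619 / 168 = 0.00156 cm = 15.6 μm.

15.6 μm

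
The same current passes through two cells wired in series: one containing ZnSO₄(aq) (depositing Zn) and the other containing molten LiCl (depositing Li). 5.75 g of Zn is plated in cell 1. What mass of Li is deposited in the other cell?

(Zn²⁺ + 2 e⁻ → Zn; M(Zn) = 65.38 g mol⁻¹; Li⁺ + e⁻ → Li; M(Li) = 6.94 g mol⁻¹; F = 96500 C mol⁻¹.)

n(Zn) = 5.75 / 65.38 = 0.08795 mol.
Since Zn²⁺ + 2 e⁻ → Zn, n(e⁻) passed = 2 × 0.08795 = 0.1759 mol.
Cells in series carry the same charge, so the same 0.1759 mol of electrons passes through cell 2.
Li⁺ + e⁻ → Li, so n(Li) = 0.1759 / 1 = 0.1759 mol.
m(Li) = 0.1759 × 6.94 = 1.22 g.

1.22 g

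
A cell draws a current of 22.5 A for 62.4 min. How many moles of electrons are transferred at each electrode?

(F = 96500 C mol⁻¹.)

0.873 mol

Q = I·t = 22.50 A × 3744.0 s = 84240 C.
n(e⁻) = Q/F = 84240 / 96500 = 0.873 mol.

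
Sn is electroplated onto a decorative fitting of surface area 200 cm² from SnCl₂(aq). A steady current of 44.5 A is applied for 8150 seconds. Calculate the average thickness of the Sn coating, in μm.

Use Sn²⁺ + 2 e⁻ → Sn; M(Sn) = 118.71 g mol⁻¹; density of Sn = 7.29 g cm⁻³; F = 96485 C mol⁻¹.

Q = I·t = 44.50 × 8150.0 = 362700 C; n(e⁻) = 3.759 mol.
n(Sn) = n(e⁻)/2 = 1.879 mol, so m = 1.879 × 118.71 = 223.1 g.
Volume = m/ρ = 223.1 / 7.29 = 30.60 cm³.
Thickness = V/A = 30.60 / 200 = 0.153 cm = 1530 μm.

1530 μm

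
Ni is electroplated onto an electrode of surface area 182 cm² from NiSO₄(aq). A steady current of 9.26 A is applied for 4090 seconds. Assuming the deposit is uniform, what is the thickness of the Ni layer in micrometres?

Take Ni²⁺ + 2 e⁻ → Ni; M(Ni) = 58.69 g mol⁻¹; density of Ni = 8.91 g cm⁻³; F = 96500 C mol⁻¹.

71.0 μm

Q = I·t = 9.260 × 4090.0 = 37870 C; n(e⁻) = 0.3925 mol.
n(Ni) = n(e⁻)/2 = 0.1962 mol, so m = 0.1962 × 58.69 = 11.52 g.
Volume = m/ρ = 11.52 / 8.91 = 1.293 cm³.
Thickness = V/A = 1.293 / 182 = 0.00710 cm = 71.0 μm.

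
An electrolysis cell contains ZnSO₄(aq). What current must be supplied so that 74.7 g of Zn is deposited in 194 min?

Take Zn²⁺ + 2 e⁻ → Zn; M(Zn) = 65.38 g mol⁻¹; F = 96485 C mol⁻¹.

18.9 A

n(Zn) = 74.7 / 65.38 = 1.143 mol.
n(e⁻) = 2 × 1.143 = 2.285 mol.
Q = n(e⁻)·F = 2.285 × 96485 = 220500 C.
I = Q/t = 220500 / 11640 s = 18.9 A.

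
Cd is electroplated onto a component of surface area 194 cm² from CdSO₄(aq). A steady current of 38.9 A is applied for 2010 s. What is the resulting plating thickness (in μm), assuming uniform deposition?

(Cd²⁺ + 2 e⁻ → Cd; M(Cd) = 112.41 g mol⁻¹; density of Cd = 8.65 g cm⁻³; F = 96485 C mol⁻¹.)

271 μm

Q = I·t = 38.90 × 2010.0 = 78190 C; n(e⁻) = 0.8104 mol.
n(Cd) = n(e⁻)/2 = 0.4052 mol, so m = 0.4052 × 112.41 = 45.55 g.
Volume = m/ρ = 45.55 / 8.65 = 5.266 cm³.
Thickness = V/A = 5.266 / 194 = 0.0271 cm = 271 μm.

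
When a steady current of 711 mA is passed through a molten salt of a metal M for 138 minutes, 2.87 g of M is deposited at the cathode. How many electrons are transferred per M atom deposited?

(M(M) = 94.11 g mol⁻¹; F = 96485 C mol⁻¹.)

Q = I·t = 0.7110 A × 8280.0 s = 5887 C, so n(e⁻) = 5887/96485 = 0.06102 mol.
n(M) deposited = 2.87 / 94.11 = 0.03050 mol.
Electrons per atom = n(e⁻)/n(M) = 0.06102 / 0.03050 = 2.00 ≈ 2, so the ion is M²⁺.

2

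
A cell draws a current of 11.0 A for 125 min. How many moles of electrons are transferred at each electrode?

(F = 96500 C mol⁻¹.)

Q = I·t = 11.00 A × 7500.0 s = 82500 C.
n(e⁻) = Q/F = 82500 / 96500 = 0.855 mol.

0.855 mol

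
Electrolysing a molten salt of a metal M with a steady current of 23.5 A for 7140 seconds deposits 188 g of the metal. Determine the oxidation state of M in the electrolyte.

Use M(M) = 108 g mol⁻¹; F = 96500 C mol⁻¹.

+1

Q = I·t = 23.50 A × 7140.0 s = 167800 C, so n(e⁻) = 167800/96500 = 1.739 mol.
n(M) deposited = 188 / 108 = 1.741 mol.
Electrons per atom = n(e⁻)/n(M) = 1.739 / 1.741 = 0.999 ≈ 1, so the ion is M⁺.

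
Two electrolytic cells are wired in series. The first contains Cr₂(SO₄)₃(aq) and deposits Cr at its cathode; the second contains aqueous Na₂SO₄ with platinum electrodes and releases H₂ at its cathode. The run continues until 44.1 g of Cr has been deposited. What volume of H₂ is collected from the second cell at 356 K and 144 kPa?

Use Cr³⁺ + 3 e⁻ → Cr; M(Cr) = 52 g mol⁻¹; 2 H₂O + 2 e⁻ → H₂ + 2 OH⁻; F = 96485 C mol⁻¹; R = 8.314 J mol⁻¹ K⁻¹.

n(Cr) = 44.1 / 52 = 0.8481 mol, so n(e⁻) = 3 × 0.8481 = 2.544 mol.
The cells are in series, so the same 2.544 mol of electrons passes through the second cell.
2 H₂O + 2 e⁻ → H₂ + 2 OH⁻ — 2 mol e⁻ per mol H₂, so n(H₂) = 2.544/2 = 1.272 mol.
V = nRT/P = (1.272 × 8.314 × 356) / (144 × 10³) = 0.0261 m³ = 26.1 L.

26.1 L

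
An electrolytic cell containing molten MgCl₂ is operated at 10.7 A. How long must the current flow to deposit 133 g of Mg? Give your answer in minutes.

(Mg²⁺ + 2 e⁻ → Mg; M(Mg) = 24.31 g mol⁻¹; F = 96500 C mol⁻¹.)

1640 min

n(Mg) = m/M = 133 / 24.31 = 5.471 mol.
Each Mg atom requires 2 electrons, so n(e⁻) = 2 × 5.471 = 10.94 mol.
Q = n(e⁻)·F = 10.94 × 96500 = 1056000 C.
t = Q/I = 1056000 / 10.70 A = 98680 s = 1640 min.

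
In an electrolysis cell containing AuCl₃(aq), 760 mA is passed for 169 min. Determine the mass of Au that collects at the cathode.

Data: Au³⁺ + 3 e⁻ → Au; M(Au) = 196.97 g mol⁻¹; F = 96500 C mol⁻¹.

5.24 g

Q = I·t = 0.7600 A × 10140 s = 7706 C.
n(e⁻) = Q/F = 7706 / 96500 = 0.07986 mol.
Au³⁺ + 3 e⁻ → Au, so n(Au) = n(e⁻)/3 = 0.02662 mol.
m = n·M = 0.02662 × 196.97 = 5.24 g.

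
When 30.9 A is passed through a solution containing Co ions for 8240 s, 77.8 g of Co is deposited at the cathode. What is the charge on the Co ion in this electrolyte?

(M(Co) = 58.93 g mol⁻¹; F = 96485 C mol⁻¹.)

Q = I·t = 30.90 A × 8240.0 s = 254600 C, so n(e⁻) = 254600/96485 = 2.639 mol.
n(Co) deposited = 77.8 / 58.93 = 1.320 mol.
Electrons per atom = n(e⁻)/n(Co) = 2.639 / 1.320 = 2.00 ≈ 2, so the ion is Co²⁺.

+2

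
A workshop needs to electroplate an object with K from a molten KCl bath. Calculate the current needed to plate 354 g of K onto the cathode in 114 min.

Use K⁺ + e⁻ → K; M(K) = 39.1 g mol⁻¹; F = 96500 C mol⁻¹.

128 A

n(K) = 354 / 39.1 = 9.054 mol.
n(e⁻) = 1 × 9.054 = 9.054 mol.
Q = n(e⁻)·F = 9.054 × 96500 = 873700 C.
I = Q/t = 873700 / 6840.0 s = 128 A.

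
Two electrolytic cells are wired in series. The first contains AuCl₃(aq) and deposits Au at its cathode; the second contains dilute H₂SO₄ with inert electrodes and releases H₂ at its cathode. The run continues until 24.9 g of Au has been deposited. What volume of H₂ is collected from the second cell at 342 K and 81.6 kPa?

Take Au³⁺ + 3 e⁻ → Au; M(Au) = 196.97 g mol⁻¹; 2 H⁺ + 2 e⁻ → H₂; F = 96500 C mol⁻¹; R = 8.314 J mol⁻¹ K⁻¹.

6.61 L

n(Au) = 24.9 / 196.97 = 0.1264 mol, so n(e⁻) = 3 × 0.1264 = 0.3792 mol.
The cells are in series, so the same 0.3792 mol of electrons passes through the second cell.
2 H⁺ + 2 e⁻ → H₂ — 2 mol e⁻ per mol H₂, so n(H₂) = 0.3792/2 = 0.1896 mol.
V = nRT/P = (0.1896 × 8.314 × 342) / (81.6 × 10³) = 0.00661 m³ = 6.61 L.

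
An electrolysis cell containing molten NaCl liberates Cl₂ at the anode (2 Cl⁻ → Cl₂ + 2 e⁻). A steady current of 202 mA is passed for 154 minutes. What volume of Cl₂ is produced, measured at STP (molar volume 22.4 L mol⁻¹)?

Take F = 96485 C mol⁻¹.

0.217 L

Q = I·t = 0.2020 A × 9240.0 s = 1866 C.
n(e⁻) = Q/F = 1866 / 96485 = 0.01934 mol.
2 electrons are transferred per Cl₂ molecule, so n(Cl₂) = 0.01934 / 2 = 0.009672 mol.
V = n × V_m = 0.009672 × 22.4 = 0.217 L.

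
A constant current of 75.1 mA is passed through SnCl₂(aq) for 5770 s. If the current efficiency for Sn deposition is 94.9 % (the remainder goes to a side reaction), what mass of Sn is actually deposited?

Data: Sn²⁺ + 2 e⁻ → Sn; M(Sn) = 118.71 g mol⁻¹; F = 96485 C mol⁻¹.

0.253 g

Q = I·t = 0.07510 × 5770.0 = 433.3 C.
n(e⁻) = 433.3/96485 = 0.004491 mol; theoretically n(Sn) = 0.004491/2 = 0.002246 mol, m_theo = 0.2666 g.
At 94.9 % efficiency, m_actual = 0.949 × 0.2666 = 0.253 g.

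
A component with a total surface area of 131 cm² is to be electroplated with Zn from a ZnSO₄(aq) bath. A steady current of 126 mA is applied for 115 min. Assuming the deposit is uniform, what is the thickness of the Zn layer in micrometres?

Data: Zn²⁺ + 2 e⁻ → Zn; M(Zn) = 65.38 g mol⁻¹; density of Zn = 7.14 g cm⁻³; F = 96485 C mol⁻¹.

Q = I·t = 0.1260 × 6900.0 = 869.4 C; n(e⁻) = 0.009011 mol.
n(Zn) = n(e⁻)/2 = 0.004505 mol, so m = 0.004505 × 65.38 = 0.2946 g.
Volume = m/ρ = 0.2946 / 7.14 = 0.04125 cm³.
Thickness = V/A = 0.04125 / 131 = 3.15 × 10⁻⁴ cm = 3.15 μm.

3.15 μm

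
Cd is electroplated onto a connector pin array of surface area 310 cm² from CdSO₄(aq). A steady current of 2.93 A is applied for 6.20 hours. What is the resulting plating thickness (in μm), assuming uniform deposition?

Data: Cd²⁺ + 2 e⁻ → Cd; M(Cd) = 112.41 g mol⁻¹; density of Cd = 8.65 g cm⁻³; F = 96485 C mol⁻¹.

Q = I·t = 2.930 × 22320 = 65400 C; n(e⁻) = 0.6778 mol.
n(Cd) = n(e⁻)/2 = 0.3389 mol, so m = 0.3389 × 112.41 = 38.10 g.
Volume = m/ρ = 38.10 / 8.65 = 4.404 cm³.
Thickness = V/A = 4.404 / 310 = 0.0142 cm = 142 μm.

142 μm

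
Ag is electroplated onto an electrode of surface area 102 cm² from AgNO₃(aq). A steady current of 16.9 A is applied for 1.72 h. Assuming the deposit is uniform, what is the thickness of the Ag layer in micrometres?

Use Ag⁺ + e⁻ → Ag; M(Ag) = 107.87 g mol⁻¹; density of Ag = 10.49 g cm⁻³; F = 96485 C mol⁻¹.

1090 μm

Q = I·t = 16.90 × 6192.0 = 104600 C; n(e⁻) = 1.085 mol.
n(Ag) = n(e⁻)/1 = 1.085 mol, so m = 1.085 × 107.87 = 117.0 g.
Volume = m/ρ = 117.0 / 10.49 = 11.15 cm³.
Thickness = V/A = 11.15 / 102 = 0.109 cm = 1090 μm.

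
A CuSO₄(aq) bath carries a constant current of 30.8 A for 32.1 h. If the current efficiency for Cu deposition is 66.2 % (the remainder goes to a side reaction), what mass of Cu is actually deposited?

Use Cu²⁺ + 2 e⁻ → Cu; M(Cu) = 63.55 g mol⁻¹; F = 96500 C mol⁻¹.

Q = I·t = 30.80 × 115560 = 3559000 C.
n(e⁻) = 3559000/96500 = 36.88 mol; theoretically n(Cu) = 36.88/2 = 18.44 mol, m_theo = 1172 g.
At 66.2 % efficiency, m_actual = 0.662 × 1172 = 776 g.

776 g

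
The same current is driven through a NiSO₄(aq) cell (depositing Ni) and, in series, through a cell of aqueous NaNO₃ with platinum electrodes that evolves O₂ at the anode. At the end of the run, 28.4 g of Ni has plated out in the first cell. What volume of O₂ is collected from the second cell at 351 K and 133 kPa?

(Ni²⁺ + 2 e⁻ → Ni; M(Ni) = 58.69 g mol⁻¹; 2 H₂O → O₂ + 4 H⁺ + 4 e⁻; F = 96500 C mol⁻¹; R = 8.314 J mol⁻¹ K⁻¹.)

n(Ni) = 28.4 / 58.69 = 0.4839 mol, so n(e⁻) = 2 × 0.4839 = 0.9678 mol.
The cells are in series, so the same 0.9678 mol of electrons passes through the second cell.
2 H₂O → O₂ + 4 H⁺ + 4 e⁻ — 4 mol e⁻ per mol O₂, so n(O₂) = 0.9678/4 = 0.2419 mol.
V = nRT/P = (0.2419 × 8.314 × 351) / (133 × 10³) = 0.00531 m³ = 5.31 L.

5.31 L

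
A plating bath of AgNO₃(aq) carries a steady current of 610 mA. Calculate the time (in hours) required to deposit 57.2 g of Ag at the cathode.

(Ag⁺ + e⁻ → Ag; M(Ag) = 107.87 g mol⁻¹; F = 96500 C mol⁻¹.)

n(Ag) = m/M = 57.2 / 107.87 = 0.5303 mol.
Each Ag atom requires 1 electron, so n(e⁻) = 1 × 0.5303 = 0.5303 mol.
Q = n(e⁻)·F = 0.5303 × 96500 = 51170 C.
t = Q/I = 51170 / 0.6100 A = 83890 s = 23.3 h.

23.3 h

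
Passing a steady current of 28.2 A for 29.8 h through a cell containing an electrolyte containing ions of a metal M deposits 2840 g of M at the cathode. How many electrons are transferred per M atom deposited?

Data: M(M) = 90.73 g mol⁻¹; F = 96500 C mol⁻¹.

1

Q = I·t = 28.20 A × 107280 s = 3025000 C, so n(e⁻) = 3025000/96500 = 31.35 mol.
n(M) deposited = 2840 / 90.73 = 31.30 mol.
Electrons per atom = n(e⁻)/n(M) = 31.35 / 31.30 = 1.00 ≈ 1, so the ion is M⁺.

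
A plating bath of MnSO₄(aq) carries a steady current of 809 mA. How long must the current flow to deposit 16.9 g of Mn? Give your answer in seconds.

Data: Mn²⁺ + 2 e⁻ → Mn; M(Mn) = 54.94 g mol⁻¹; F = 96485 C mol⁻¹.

n(Mn) = m/M = 16.9 / 54.94 = 0.3076 mol.
Each Mn atom requires 2 electrons, so n(e⁻) = 2 × 0.3076 = 0.6152 mol.
Q = n(e⁻)·F = 0.6152 × 96485 = 59360 C.
t = Q/I = 59360 / 0.8090 A = 73370 s.

73400 s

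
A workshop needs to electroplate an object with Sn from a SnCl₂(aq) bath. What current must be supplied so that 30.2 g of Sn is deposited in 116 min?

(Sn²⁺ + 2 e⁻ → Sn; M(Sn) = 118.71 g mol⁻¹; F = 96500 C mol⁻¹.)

7.05 A

n(Sn) = 30.2 / 118.71 = 0.2544 mol.
n(e⁻) = 2 × 0.2544 = 0.5088 mol.
Q = n(e⁻)·F = 0.5088 × 96500 = 49100 C.
I = Q/t = 49100 / 6960.0 s = 7.05 A.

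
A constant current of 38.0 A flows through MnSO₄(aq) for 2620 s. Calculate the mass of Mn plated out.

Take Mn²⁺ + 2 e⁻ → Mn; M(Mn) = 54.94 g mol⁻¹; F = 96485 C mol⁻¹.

28.3 g

Q = I·t = 38.00 A × 2620.0 s = 99560 C.
n(e⁻) = Q/F = 99560 / 96485 = 1.032 mol.
Mn²⁺ + 2 e⁻ → Mn, so n(Mn) = n(e⁻)/2 = 0.5159 mol.
m = n·M = 0.5159 × 54.94 = 28.3 g.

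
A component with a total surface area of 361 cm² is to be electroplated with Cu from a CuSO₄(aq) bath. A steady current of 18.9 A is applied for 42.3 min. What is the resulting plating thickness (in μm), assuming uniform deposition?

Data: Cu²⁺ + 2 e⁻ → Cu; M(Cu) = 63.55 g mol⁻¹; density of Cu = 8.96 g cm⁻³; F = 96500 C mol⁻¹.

Q = I·t = 18.90 × 2538.0 = 47970 C; n(e⁻) = 0.4971 mol.
n(Cu) = n(e⁻)/2 = 0.2485 mol, so m = 0.2485 × 63.55 = 15.79 g.
Volume = m/ρ = 15.79 / 8.96 = 1.763 cm³.
Thickness = V/A = 1.763 / 361 = 0.00488 cm = 48.8 μm.

48.8 μm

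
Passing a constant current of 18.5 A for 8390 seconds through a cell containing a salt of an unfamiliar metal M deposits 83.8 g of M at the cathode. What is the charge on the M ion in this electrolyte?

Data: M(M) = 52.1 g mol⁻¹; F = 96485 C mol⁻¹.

+1

Q = I·t = 18.50 A × 8390.0 s = 155200 C, so n(e⁻) = 155200/96485 = 1.609 mol.
n(M) deposited = 83.8 / 52.1 = 1.608 mol.
Electrons per atom = n(e⁻)/n(M) = 1.609 / 1.608 = 1.00 ≈ 1, so the ion is M⁺.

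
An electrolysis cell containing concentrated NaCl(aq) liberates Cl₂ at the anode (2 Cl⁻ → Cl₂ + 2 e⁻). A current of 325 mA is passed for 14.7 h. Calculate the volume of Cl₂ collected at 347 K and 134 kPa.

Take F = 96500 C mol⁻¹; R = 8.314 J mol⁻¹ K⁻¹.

1.92 L

Q = I·t = 0.3250 A × 52920 s = 17200 C.
n(e⁻) = Q/F = 17200 / 96500 = 0.1782 mol.
2 electrons are transferred per Cl₂ molecule, so n(Cl₂) = 0.1782 / 2 = 0.08911 mol.
V = nRT/P = (0.08911 × 8.314 × 347) / (134 × 10³ Pa) = 0.00192 m³ = 1.92 L.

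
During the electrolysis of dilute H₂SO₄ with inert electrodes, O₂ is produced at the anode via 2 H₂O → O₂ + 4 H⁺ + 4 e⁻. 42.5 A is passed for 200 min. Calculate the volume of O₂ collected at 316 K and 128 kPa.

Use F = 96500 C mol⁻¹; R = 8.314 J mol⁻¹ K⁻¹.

Q = I·t = 42.50 A × 12000 s = 510000 C.
n(e⁻) = Q/F = 510000 / 96500 = 5.285 mol.
4 electrons are transferred per O₂ molecule, so n(O₂) = 5.285 / 4 = 1.321 mol.
V = nRT/P = (1.321 × 8.314 × 316) / (128 × 10³ Pa) = 0.0271 m³ = 27.1 L.

27.1 L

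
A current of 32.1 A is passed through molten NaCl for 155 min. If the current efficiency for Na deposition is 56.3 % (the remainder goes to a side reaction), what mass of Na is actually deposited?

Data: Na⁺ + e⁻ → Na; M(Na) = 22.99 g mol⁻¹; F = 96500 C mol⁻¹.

40.0 g

Q = I·t = 32.10 × 9300.0 = 298500 C.
n(e⁻) = 298500/96500 = 3.094 mol; theoretically n(Na) = 3.094/1 = 3.094 mol, m_theo = 71.12 g.
At 56.3 % efficiency, m_actual = 0.563 × 71.12 = 40.0 g.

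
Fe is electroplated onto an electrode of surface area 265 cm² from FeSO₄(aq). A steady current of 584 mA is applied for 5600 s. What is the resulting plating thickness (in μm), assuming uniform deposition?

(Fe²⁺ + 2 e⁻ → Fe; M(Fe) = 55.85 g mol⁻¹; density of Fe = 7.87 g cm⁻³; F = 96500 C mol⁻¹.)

4.54 μm

Q = I·t = 0.5840 × 5600.0 = 3270 C; n(e⁻) = 0.03389 mol.
n(Fe) = n(e⁻)/2 = 0.01695 mol, so m = 0.01695 × 55.85 = 0.9464 g.
Volume = m/ρ = 0.9464 / 7.87 = 0.1203 cm³.
Thickness = V/A = 0.1203 / 265 = 4.54 × 10⁻⁴ cm = 4.54 μm.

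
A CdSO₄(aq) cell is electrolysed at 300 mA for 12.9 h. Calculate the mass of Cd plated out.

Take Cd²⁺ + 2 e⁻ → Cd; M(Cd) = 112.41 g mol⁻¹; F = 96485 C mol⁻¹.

8.12 g

Q = I·t = 0.3000 A × 46440 s = 13930 C.
n(e⁻) = Q/F = 13930 / 96485 = 0.1444 mol.
Cd²⁺ + 2 e⁻ → Cd, so n(Cd) = n(e⁻)/2 = 0.07220 mol.
m = n·M = 0.07220 × 112.41 = 8.12 g.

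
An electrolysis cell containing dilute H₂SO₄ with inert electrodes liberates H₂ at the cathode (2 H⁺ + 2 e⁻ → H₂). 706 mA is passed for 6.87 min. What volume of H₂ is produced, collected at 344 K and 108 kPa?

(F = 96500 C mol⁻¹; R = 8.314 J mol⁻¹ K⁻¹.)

Q = I·t = 0.7060 A × 412.20 s = 291.0 C.
n(e⁻) = Q/F = 291.0 / 96500 = 0.003016 mol.
2 electrons are transferred per H₂ molecule, so n(H₂) = 0.003016 / 2 = 0.001508 mol.
V = nRT/P = (0.001508 × 8.314 × 344) / (108 × 10³ Pa) = 3.99 × 10⁻⁵ m³ = 0.0399 L.

0.0399 L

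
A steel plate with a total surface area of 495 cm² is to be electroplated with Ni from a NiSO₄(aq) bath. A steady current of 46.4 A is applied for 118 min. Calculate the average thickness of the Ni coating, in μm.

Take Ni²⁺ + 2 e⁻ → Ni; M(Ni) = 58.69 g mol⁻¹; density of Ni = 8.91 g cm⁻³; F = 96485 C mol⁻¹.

227 μm

Q = I·t = 46.40 × 7080.0 = 328500 C; n(e⁻) = 3.405 mol.
n(Ni) = n(e⁻)/2 = 1.702 mol, so m = 1.702 × 58.69 = 99.91 g.
Volume = m/ρ = 99.91 / 8.91 = 11.21 cm³.
Thickness = V/A = 11.21 / 495 = 0.0227 cm = 227 μm.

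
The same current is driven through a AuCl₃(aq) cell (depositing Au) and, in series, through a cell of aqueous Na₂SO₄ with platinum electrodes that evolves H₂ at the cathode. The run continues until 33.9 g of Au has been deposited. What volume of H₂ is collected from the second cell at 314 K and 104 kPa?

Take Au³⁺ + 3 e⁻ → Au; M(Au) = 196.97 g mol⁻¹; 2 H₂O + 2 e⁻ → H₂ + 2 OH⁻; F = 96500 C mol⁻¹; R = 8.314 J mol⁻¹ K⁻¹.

6.48 L

n(Au) = 33.9 / 196.97 = 0.1721 mol, so n(e⁻) = 3 × 0.1721 = 0.5163 mol.
The cells are in series, so the same 0.5163 mol of electrons passes through the second cell.
2 H₂O + 2 e⁻ → H₂ + 2 OH⁻ — 2 mol e⁻ per mol H₂, so n(H₂) = 0.5163/2 = 0.2582 mol.
V = nRT/P = (0.2582 × 8.314 × 314) / (104 × 10³) = 0.00648 m³ = 6.48 L.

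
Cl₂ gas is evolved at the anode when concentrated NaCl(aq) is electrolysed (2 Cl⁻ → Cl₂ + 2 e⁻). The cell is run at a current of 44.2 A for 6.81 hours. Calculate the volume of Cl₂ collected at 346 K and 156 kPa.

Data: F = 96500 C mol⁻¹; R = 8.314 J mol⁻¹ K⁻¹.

104 L

Q = I·t = 44.20 A × 24516 s = 1084000 C.
n(e⁻) = Q/F = 1084000 / 96500 = 11.23 mol.
2 electrons are transferred per Cl₂ molecule, so n(Cl₂) = 11.23 / 2 = 5.615 mol.
V = nRT/P = (5.615 × 8.314 × 346) / (156 × 10³ Pa) = 0.104 m³ = 104 L.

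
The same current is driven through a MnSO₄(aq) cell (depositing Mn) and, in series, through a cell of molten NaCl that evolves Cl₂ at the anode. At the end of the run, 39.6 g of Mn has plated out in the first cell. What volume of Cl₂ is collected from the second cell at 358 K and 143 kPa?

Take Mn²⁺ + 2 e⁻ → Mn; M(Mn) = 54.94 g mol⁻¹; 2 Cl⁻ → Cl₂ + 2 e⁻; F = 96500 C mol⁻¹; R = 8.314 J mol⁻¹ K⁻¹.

n(Mn) = 39.6 / 54.94 = 0.7208 mol, so n(e⁻) = 2 × 0.7208 = 1.442 mol.
The cells are in series, so the same 1.442 mol of electrons passes through the second cell.
2 Cl⁻ → Cl₂ + 2 e⁻ — 2 mol e⁻ per mol Cl₂, so n(Cl₂) = 1.442/2 = 0.7208 mol.
V = nRT/P = (0.7208 × 8.314 × 358) / (143 × 10³) = 0.0150 m³ = 15.0 L.

15.0 L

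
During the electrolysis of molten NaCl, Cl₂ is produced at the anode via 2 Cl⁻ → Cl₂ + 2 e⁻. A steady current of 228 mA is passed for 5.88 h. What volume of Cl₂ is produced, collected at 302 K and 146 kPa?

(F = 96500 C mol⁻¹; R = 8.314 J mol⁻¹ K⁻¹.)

Q = I·t = 0.2280 A × 21168 s = 4826 C.
n(e⁻) = Q/F = 4826 / 96500 = 0.05001 mol.
2 electrons are transferred per Cl₂ molecule, so n(Cl₂) = 0.05001 / 2 = 0.02501 mol.
V = nRT/P = (0.02501 × 8.314 × 302) / (146 × 10³ Pa) = 4.30 × 10⁻⁴ m³ = 0.430 L.

0.430 L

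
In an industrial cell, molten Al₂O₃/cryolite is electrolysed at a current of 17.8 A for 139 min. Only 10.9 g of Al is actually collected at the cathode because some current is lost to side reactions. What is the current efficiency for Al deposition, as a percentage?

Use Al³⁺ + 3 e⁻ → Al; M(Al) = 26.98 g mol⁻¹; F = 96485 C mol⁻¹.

Q = I·t = 17.80 × 8340.0 = 148500 C; n(e⁻) = 148500/96485 = 1.539 mol.
Theoretical n(Al) = n(e⁻)/3 = 0.5129 mol, i.e. m_theo = 0.5129 × 26.98 = 13.84 g.
Efficiency = m_actual / m_theo = 10.9 / 13.84 = 78.8 %.

78.8 %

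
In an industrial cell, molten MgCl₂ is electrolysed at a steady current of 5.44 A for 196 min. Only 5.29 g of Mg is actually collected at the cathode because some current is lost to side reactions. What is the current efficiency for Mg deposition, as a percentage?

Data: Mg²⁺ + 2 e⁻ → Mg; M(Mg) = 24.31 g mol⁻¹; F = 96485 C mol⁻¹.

65.6 %

Q = I·t = 5.440 × 11760 = 63970 C; n(e⁻) = 63970/96485 = 0.6631 mol.
Theoretical n(Mg) = n(e⁻)/2 = 0.3315 mol, i.e. m_theo = 0.3315 × 24.31 = 8.059 g.
Efficiency = m_actual / m_theo = 5.29 / 8.059 = 65.6 %.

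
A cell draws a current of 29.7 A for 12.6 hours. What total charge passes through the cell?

1.35 × 10⁶ C

Q = I·t = 29.70 A × 45360 s = 1.35 × 10⁶ C.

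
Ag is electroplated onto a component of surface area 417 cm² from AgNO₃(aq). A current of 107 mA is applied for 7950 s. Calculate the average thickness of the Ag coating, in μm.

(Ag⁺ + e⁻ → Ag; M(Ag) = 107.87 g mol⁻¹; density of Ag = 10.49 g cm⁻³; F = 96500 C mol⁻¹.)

2.17 μm

Q = I·t = 0.1070 × 7950.0 = 850.6 C; n(e⁻) = 0.008815 mol.
n(Ag) = n(e⁻)/1 = 0.008815 mol, so m = 0.008815 × 107.87 = 0.9509 g.
Volume = m/ρ = 0.9509 / 10.49 = 0.09065 cm³.
Thickness = V/A = 0.09065 / 417 = 2.17 × 10⁻⁴ cm = 2.17 μm.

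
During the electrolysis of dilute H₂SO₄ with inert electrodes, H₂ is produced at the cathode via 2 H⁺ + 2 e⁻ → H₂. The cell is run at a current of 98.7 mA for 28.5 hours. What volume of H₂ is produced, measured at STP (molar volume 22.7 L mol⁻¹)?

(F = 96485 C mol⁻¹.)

1.19 L

Q = I·t = 0.09870 A × 102600 s = 10130 C.
n(e⁻) = Q/F = 10130 / 96485 = 0.1050 mol.
2 electrons are transferred per H₂ molecule, so n(H₂) = 0.1050 / 2 = 0.05248 mol.
V = n × V_m = 0.05248 × 22.7 = 1.19 L.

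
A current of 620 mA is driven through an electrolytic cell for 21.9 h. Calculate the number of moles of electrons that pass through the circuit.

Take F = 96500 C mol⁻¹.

0.507 mol

Q = I·t = 0.6200 A × 78840 s = 48880 C.
n(e⁻) = Q/F = 48880 / 96500 = 0.507 mol.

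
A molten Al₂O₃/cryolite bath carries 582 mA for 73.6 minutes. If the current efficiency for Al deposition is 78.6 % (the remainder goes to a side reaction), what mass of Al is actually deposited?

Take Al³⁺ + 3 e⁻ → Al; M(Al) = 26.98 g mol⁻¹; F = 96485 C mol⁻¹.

Q = I·t = 0.5820 × 4416.0 = 2570 C.
n(e⁻) = 2570/96485 = 0.02664 mol; theoretically n(Al) = 0.02664/3 = 0.008879 mol, m_theo = 0.2396 g.
At 78.6 % efficiency, m_actual = 0.786 × 0.2396 = 0.188 g.

0.188 g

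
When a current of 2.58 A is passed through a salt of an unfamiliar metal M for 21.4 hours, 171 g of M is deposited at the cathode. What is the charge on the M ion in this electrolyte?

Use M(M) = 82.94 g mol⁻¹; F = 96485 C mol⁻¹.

+1

Q = I·t = 2.580 A × 77040 s = 198800 C, so n(e⁻) = 198800/96485 = 2.060 mol.
n(M) deposited = 171 / 82.94 = 2.062 mol.
Electrons per atom = n(e⁻)/n(M) = 2.060 / 2.062 = 0.999 ≈ 1, so the ion is M⁺.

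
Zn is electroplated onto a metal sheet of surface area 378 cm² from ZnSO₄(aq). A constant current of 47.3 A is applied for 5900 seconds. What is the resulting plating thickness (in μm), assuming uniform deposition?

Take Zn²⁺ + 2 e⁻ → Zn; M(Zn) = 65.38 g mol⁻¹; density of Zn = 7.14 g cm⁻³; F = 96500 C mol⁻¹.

Q = I·t = 47.30 × 5900.0 = 279100 C; n(e⁻) = 2.892 mol.
n(Zn) = n(e⁻)/2 = 1.446 mol, so m = 1.446 × 65.38 = 94.54 g.
Volume = m/ρ = 94.54 / 7.14 = 13.24 cm³.
Thickness = V/A = 13.24 / 378 = 0.0350 cm = 350 μm.

350 μm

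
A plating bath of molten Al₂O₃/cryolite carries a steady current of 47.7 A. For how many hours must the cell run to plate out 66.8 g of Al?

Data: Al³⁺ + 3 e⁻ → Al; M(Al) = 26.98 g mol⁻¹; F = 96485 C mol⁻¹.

4.17 h

n(Al) = m/M = 66.8 / 26.98 = 2.476 mol.
Each Al atom requires 3 electrons, so n(e⁻) = 3 × 2.476 = 7.428 mol.
Q = n(e⁻)·F = 7.428 × 96485 = 716700 C.
t = Q/I = 716700 / 47.70 A = 15020 s = 4.17 h.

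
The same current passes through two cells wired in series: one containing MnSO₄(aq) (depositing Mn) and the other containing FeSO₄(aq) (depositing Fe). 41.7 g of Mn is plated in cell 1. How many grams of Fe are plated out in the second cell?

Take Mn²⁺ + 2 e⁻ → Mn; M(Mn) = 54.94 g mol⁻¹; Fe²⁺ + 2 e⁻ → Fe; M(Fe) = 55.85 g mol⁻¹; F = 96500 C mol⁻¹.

42.4 g

n(Mn) = 41.7 / 54.94 = 0.7590 mol.
Since Mn²⁺ + 2 e⁻ → Mn, n(e⁻) passed = 2 × 0.7590 = 1.518 mol.
Cells in series carry the same charge, so the same 1.518 mol of electrons passes through cell 2.
Fe²⁺ + 2 e⁻ → Fe, so n(Fe) = 1.518 / 2 = 0.7590 mol.
m(Fe) = 0.7590 × 55.85 = 42.4 g.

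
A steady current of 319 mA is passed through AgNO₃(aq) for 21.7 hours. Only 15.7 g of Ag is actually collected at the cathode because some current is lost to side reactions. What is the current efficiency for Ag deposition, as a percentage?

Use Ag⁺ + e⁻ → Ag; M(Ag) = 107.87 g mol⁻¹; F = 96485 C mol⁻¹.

56.4 %

Q = I·t = 0.3190 × 78120 = 24920 C; n(e⁻) = 24920/96485 = 0.2583 mol.
Theoretical n(Ag) = n(e⁻)/1 = 0.2583 mol, i.e. m_theo = 0.2583 × 107.87 = 27.86 g.
Efficiency = m_actual / m_theo = 15.7 / 27.86 = 56.4 %.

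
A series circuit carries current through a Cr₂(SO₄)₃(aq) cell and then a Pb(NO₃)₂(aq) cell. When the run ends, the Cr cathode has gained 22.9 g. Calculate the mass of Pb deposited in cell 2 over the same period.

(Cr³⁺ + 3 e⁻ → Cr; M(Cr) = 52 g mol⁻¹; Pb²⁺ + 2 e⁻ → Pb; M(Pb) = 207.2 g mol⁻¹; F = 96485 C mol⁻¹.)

n(Cr) = 22.9 / 52 = 0.4404 mol.
Since Cr³⁺ + 3 e⁻ → Cr, n(e⁻) passed = 3 × 0.4404 = 1.321 mol.
Cells in series carry the same charge, so the same 1.321 mol of electrons passes through cell 2.
Pb²⁺ + 2 e⁻ → Pb, so n(Pb) = 1.321 / 2 = 0.6606 mol.
m(Pb) = 0.6606 × 207.2 = 137 g.

137 g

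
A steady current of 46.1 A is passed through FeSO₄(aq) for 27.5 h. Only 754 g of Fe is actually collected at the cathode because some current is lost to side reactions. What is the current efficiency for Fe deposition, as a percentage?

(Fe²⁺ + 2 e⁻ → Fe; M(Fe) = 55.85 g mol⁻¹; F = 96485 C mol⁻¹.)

Q = I·t = 46.10 × 99000 = 4564000 C; n(e⁻) = 4564000/96485 = 47.30 mol.
Theoretical n(Fe) = n(e⁻)/2 = 23.65 mol, i.e. m_theo = 23.65 × 55.85 = 1321 g.
Efficiency = m_actual / m_theo = 754 / 1321 = 57.1 %.

57.1 %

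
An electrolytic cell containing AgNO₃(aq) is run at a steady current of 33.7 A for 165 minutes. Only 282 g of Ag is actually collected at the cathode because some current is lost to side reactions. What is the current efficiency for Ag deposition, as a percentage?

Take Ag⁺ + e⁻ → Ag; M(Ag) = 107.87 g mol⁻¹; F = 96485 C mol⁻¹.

75.6 %

Q = I·t = 33.70 × 9900.0 = 333600 C; n(e⁻) = 333600/96485 = 3.458 mol.
Theoretical n(Ag) = n(e⁻)/1 = 3.458 mol, i.e. m_theo = 3.458 × 107.87 = 373.0 g.
Efficiency = m_actual / m_theo = 282 / 373.0 = 75.6 %.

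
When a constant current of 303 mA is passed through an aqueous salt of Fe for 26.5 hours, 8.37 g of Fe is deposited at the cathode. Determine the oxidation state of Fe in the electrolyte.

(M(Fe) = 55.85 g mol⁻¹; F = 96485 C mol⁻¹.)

Q = I·t = 0.3030 A × 95400 s = 28910 C, so n(e⁻) = 28910/96485 = 0.2996 mol.
n(Fe) deposited = 8.37 / 55.85 = 0.1499 mol.
Electrons per atom = n(e⁻)/n(Fe) = 0.2996 / 0.1499 = 2.00 ≈ 2, so the ion is Fe²⁺.

+2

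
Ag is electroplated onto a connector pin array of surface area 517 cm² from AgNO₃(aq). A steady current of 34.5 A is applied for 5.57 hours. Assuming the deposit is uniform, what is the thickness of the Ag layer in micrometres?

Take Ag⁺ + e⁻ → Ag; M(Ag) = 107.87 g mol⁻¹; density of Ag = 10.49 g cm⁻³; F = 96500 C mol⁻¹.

1430 μm

Q = I·t = 34.50 × 20052 = 691800 C; n(e⁻) = 7.169 mol.
n(Ag) = n(e⁻)/1 = 7.169 mol, so m = 7.169 × 107.87 = 773.3 g.
Volume = m/ρ = 773.3 / 10.49 = 73.72 cm³.
Thickness = V/A = 73.72 / 517 = 0.143 cm = 1430 μm.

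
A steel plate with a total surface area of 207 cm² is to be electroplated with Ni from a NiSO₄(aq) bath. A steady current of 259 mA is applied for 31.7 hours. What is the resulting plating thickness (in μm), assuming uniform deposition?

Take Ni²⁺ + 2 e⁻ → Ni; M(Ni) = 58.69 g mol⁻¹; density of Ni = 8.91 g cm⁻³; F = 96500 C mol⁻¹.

Q = I·t = 0.2590 × 114120 = 29560 C; n(e⁻) = 0.3063 mol.
n(Ni) = n(e⁻)/2 = 0.1531 mol, so m = 0.1531 × 58.69 = 8.988 g.
Volume = m/ρ = 8.988 / 8.91 = 1.009 cm³.
Thickness = V/A = 1.009 / 207 = 0.00487 cm = 48.7 μm.

48.7 μm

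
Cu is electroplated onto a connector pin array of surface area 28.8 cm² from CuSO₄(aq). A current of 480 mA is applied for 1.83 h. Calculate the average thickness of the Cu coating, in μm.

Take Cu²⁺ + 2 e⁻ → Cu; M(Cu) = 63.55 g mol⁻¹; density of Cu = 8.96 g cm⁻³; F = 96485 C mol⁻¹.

Q = I·t = 0.4800 × 6588.0 = 3162 C; n(e⁻) = 0.03277 mol.
n(Cu) = n(e⁻)/2 = 0.01639 mol, so m = 0.01639 × 63.55 = 1.041 g.
Volume = m/ρ = 1.041 / 8.96 = 0.1162 cm³.
Thickness = V/A = 0.1162 / 28.8 = 0.00404 cm = 40.4 μm.

40.4 μm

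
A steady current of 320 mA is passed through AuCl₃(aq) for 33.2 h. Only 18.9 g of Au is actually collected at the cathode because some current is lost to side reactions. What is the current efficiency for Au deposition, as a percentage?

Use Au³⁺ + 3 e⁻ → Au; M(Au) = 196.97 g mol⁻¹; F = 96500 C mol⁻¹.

Q = I·t = 0.3200 × 119520 = 38250 C; n(e⁻) = 38250/96500 = 0.3963 mol.
Theoretical n(Au) = n(e⁻)/3 = 0.1321 mol, i.e. m_theo = 0.1321 × 196.97 = 26.02 g.
Efficiency = m_actual / m_theo = 18.9 / 26.02 = 72.6 %.

72.6 %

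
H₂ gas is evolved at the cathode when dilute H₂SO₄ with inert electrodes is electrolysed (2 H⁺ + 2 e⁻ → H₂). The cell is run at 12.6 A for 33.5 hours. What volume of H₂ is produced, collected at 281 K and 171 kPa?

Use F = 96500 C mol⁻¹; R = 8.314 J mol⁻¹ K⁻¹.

Q = I·t = 12.60 A × 120600 s = 1520000 C.
n(e⁻) = Q/F = 1520000 / 96500 = 15.75 mol.
2 electrons are transferred per H₂ molecule, so n(H₂) = 15.75 / 2 = 7.873 mol.
V = nRT/P = (7.873 × 8.314 × 281) / (171 × 10³ Pa) = 0.108 m³ = 108 L.

108 L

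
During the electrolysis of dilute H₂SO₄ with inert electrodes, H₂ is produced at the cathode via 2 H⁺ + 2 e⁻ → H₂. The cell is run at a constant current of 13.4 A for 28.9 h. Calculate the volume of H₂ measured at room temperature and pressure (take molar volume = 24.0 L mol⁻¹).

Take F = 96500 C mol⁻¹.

173 L

Q = I·t = 13.40 A × 104040 s = 1394000 C.
n(e⁻) = Q/F = 1394000 / 96500 = 14.45 mol.
2 electrons are transferred per H₂ molecule, so n(H₂) = 14.45 / 2 = 7.224 mol.
V = n × V_m = 7.224 × 24.0 = 173 L.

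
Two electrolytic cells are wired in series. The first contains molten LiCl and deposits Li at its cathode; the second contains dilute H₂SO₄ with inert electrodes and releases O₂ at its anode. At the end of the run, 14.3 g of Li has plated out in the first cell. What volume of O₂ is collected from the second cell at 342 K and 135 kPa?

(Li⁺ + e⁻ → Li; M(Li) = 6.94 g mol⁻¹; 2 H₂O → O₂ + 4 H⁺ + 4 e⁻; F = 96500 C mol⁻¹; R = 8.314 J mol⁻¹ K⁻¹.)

10.8 L

n(Li) = 14.3 / 6.94 = 2.061 mol, so n(e⁻) = 1 × 2.061 = 2.061 mol.
The cells are in series, so the same 2.061 mol of electrons passes through the second cell.
2 H₂O → O₂ + 4 H⁺ + 4 e⁻ — 4 mol e⁻ per mol O₂, so n(O₂) = 2.061/4 = 0.5151 mol.
V = nRT/P = (0.5151 × 8.314 × 342) / (135 × 10³) = 0.0108 m³ = 10.8 L.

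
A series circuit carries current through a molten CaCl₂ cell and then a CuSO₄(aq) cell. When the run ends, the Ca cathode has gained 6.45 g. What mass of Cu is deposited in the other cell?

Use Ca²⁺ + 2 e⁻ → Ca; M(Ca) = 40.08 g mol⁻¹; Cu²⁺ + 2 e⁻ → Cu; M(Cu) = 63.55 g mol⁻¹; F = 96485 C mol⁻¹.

n(Ca) = 6.45 / 40.08 = 0.1609 mol.
Since Ca²⁺ + 2 e⁻ → Ca, n(e⁻) passed = 2 × 0.1609 = 0.3219 mol.
Cells in series carry the same charge, so the same 0.3219 mol of electrons passes through cell 2.
Cu²⁺ + 2 e⁻ → Cu, so n(Cu) = 0.3219 / 2 = 0.1609 mol.
m(Cu) = 0.1609 × 63.55 = 10.2 g.

10.2 g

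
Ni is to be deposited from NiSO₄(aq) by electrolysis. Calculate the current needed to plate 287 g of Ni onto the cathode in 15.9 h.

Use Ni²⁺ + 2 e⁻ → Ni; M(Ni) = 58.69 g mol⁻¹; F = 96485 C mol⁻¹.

16.5 A

n(Ni) = 287 / 58.69 = 4.890 mol.
n(e⁻) = 2 × 4.890 = 9.780 mol.
Q = n(e⁻)·F = 9.780 × 96485 = 943600 C.
I = Q/t = 943600 / 57240 s = 16.5 A.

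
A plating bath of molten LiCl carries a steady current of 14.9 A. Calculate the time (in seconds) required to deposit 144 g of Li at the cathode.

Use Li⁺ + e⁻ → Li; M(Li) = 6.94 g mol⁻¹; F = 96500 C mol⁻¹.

n(Li) = m/M = 144 / 6.94 = 20.75 mol.
Each Li atom requires 1 electron, so n(e⁻) = 1 × 20.75 = 20.75 mol.
Q = n(e⁻)·F = 20.75 × 96500 = 2002000 C.
t = Q/I = 2002000 / 14.90 A = 134400 s.

1.34 × 10⁵ s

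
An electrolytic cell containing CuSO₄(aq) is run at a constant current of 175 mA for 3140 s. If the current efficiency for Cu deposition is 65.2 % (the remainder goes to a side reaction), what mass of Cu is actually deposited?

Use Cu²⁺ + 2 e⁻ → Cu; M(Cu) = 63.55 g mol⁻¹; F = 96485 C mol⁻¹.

Q = I·t = 0.1750 × 3140.0 = 549.5 C.
n(e⁻) = 549.5/96485 = 0.005695 mol; theoretically n(Cu) = 0.005695/2 = 0.002848 mol, m_theo = 0.1810 g.
At 65.2 % efficiency, m_actual = 0.652 × 0.1810 = 0.118 g.

0.118 g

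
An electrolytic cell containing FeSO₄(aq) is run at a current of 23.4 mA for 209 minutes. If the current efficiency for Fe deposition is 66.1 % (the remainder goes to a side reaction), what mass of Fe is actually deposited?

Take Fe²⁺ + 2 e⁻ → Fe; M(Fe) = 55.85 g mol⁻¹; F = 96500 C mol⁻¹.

Q = I·t = 0.02340 × 12540 = 293.4 C.
n(e⁻) = 293.4/96500 = 0.003041 mol; theoretically n(Fe) = 0.003041/2 = 0.001520 mol, m_theo = 0.08491 g.
At 66.1 % efficiency, m_actual = 0.661 × 0.08491 = 0.0561 g.

0.0561 g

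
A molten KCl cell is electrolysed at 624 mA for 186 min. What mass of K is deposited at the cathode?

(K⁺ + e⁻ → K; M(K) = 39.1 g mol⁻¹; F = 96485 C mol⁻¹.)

2.82 g

Q = I·t = 0.6240 A × 11160 s = 6964 C.
n(e⁻) = Q/F = 6964 / 96485 = 0.07218 mol.
K⁺ + e⁻ → K, so n(K) = n(e⁻)/1 = 0.07218 mol.
m = n·M = 0.07218 × 39.1 = 2.82 g.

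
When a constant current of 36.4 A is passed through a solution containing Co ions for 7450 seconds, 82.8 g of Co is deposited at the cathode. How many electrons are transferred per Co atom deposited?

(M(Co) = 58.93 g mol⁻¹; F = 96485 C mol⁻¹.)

Q = I·t = 36.40 A × 7450.0 s = 271200 C, so n(e⁻) = 271200/96485 = 2.811 mol.
n(Co) deposited = 82.8 / 58.93 = 1.405 mol.
Electrons per atom = n(e⁻)/n(Co) = 2.811 / 1.405 = 2.00 ≈ 2, so the ion is Co²⁺.

2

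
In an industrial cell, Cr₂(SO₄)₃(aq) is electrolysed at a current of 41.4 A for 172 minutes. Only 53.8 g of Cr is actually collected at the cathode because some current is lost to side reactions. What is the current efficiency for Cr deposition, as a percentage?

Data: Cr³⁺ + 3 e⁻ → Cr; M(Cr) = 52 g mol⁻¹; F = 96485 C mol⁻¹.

70.1 %

Q = I·t = 41.40 × 10320 = 427200 C; n(e⁻) = 427200/96485 = 4.428 mol.
Theoretical n(Cr) = n(e⁻)/3 = 1.476 mol, i.e. m_theo = 1.476 × 52 = 76.75 g.
Efficiency = m_actual / m_theo = 53.8 / 76.75 = 70.1 %.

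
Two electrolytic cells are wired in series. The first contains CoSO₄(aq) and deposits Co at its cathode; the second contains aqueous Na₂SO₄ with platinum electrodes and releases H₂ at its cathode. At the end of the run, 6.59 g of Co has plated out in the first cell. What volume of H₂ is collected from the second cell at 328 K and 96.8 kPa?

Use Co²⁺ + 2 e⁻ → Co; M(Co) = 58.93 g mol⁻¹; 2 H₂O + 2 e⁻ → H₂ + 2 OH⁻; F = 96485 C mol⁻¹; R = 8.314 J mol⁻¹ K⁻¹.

n(Co) = 6.59 / 58.93 = 0.1118 mol, so n(e⁻) = 2 × 0.1118 = 0.2237 mol.
The cells are in series, so the same 0.2237 mol of electrons passes through the second cell.
2 H₂O + 2 e⁻ → H₂ + 2 OH⁻ — 2 mol e⁻ per mol H₂, so n(H₂) = 0.2237/2 = 0.1118 mol.
V = nRT/P = (0.1118 × 8.314 × 328) / (96.8 × 10³) = 0.00315 m³ = 3.15 L.

3.15 L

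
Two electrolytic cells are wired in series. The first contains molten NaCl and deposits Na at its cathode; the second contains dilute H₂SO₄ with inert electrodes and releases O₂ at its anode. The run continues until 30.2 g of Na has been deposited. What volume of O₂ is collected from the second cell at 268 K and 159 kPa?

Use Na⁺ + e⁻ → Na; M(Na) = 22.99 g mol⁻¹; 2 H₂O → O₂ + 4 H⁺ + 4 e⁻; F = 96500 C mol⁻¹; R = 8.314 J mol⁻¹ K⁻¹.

4.60 L

n(Na) = 30.2 / 22.99 = 1.314 mol, so n(e⁻) = 1 × 1.314 = 1.314 mol.
The cells are in series, so the same 1.314 mol of electrons passes through the second cell.
2 H₂O → O₂ + 4 H⁺ + 4 e⁻ — 4 mol e⁻ per mol O₂, so n(O₂) = 1.314/4 = 0.3284 mol.
V = nRT/P = (0.3284 × 8.314 × 268) / (159 × 10³) = 0.00460 m³ = 4.60 L.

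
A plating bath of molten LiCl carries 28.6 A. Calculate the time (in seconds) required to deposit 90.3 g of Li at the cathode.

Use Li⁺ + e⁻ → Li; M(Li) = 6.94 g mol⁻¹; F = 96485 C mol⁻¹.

43900 s

n(Li) = m/M = 90.3 / 6.94 = 13.01 mol.
Each Li atom requires 1 electron, so n(e⁻) = 1 × 13.01 = 13.01 mol.
Q = n(e⁻)·F = 13.01 × 96485 = 1255000 C.
t = Q/I = 1255000 / 28.60 A = 43900 s.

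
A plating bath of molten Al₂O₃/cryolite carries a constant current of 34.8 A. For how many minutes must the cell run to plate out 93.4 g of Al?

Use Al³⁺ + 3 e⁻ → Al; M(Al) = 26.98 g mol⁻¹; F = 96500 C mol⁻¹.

480 min

n(Al) = m/M = 93.4 / 26.98 = 3.462 mol.
Each Al atom requires 3 electrons, so n(e⁻) = 3 × 3.462 = 10.39 mol.
Q = n(e⁻)·F = 10.39 × 96500 = 1002000 C.
t = Q/I = 1002000 / 34.80 A = 28800 s = 480 min.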